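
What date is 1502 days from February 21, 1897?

Counting forward 1502 days from February 21, 1897.
February has 28 days, so 28 − 21 = 7 days remain after February 21, 1897; 1502 − 7 = 1495 left.
March 1897 has 31 days: 1495 − 31 = 1464 left.
April 1897 has 30 days: 1464 − 30 = 1434 left.
May 1897 has 31 days: 1434 − 31 = 1403 left.
June 1897 has 30 days: 1403 − 30 = 1373 left.
July 1897 has 31 days: 1373 − 31 = 1342 left.
August 1897 has 31 days: 1342 − 31 = 1311 left.
September 1897 has 30 days: 1311 − 30 = 1281 left.
October 1897 has 31 days: 1281 − 31 = 1250 left.
November 1897 has 30 days: 1250 − 30 = 1220 left.
December 1897 has 31 days: 1220 − 31 = 1189 left.
January 1898 has 31 days: 1189 − 31 = 1158 left.
February 1898 has 28 days (1898 is not a leap year): 1158 − 28 = 1130 left.
March 1898 has 31 days: 1130 − 31 = 1099 left.
April 1898 has 30 days: 1099 − 30 = 1069 left.
May 1898 has 31 days: 1069 − 31 = 1038 left.
June 1898 has 30 days: 1038 − 30 = 1008 left.
July 1898 has 31 days: 1008 − 31 = 977 left.
August 1898 has 31 days: 977 − 31 = 946 left.
September 1898 has 30 days: 946 − 30 = 916 left.
October 1898 has 31 days: 916 − 31 = 885 left.
November 1898 has 30 days: 885 − 30 = 855 left.
December 1898 has 31 days: 855 − 31 = 824 left.
January 1899 has 31 days: 824 − 31 = 793 left.
February 1899 has 28 days (1899 is not a leap year): 793 − 28 = 765 left.
March 1899 has 31 days: 765 − 31 = 734 left.
April 1899 has 30 days: 734 − 30 = 704 left.
May 1899 has 31 days: 704 − 31 = 673 left.
June 1899 has 30 days: 673 − 30 = 643 left.
July 1899 has 31 days: 643 − 31 = 612 left.
August 1899 has 31 days: 612 − 31 = 581 left.
September 1899 has 30 days: 581 − 30 = 551 left.
October 1899 has 31 days: 551 − 31 = 520 left.
November 1899 has 30 days: 520 − 30 = 490 left.
December 1899 has 31 days: 490 − 31 = 459 left.
January 1900 has 31 days: 459 − 31 = 428 left.
February 1900 has 28 days (1900 is not a leap year (divisible by 100 but not 400)): 428 − 28 = 400 left.
March 1900 has 31 days: 400 − 31 = 369 left.
April 1900 has 30 days: 369 − 30 = 339 left.
May 1900 has 31 days: 339 − 31 = 308 left.
June 1900 has 30 days: 308 − 30 = 278 left.
July 1900 has 31 days: 278 − 31 = 247 left.
August 1900 has 31 days: 247 − 31 = 216 left.
September 1900 has 30 days: 216 − 30 = 186 left.
October 1900 has 31 days: 186 − 31 = 155 left.
November 1900 has 30 days: 155 − 30 = 125 left.
December 1900 has 31 days: 125 − 31 = 94 left.
January 1901 has 31 days: 94 − 31 = 63 left.
February 1901 has 28 days (1901 is not a leap year): 63 − 28 = 35 left.
March 1901 has 31 days: 35 − 31 = 4 left.
4 days into April 1901 → April 4, 1901.

April 4, 1901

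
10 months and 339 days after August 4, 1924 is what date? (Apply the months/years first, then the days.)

Adding 10 months and 339 days from August 4, 1924: first the month/year part, then the days.
month 8 + 10 = 18, which is month 6 of year 1925 → June 1925.
Day 4 is valid in June, giving June 4, 1925.
Now add 339 days from June 4, 1925.
June has 30 days, so 30 − 4 = 26 days remain after June 4, 1925; 339 − 26 = 313 left.
July 1925 has 31 days: 313 − 31 = 282 left.
August 1925 has 31 days: 282 − 31 = 251 left.
September 1925 has 30 days: 251 − 30 = 221 left.
October 1925 has 31 days: 221 − 31 = 190 left.
November 1925 has 30 days: 190 − 30 = 160 left.
December 1925 has 31 days: 160 − 31 = 129 left.
January 1926 has 31 days: 129 − 31 = 98 left.
February 1926 has 28 days (1926 is not a leap year): 98 − 28 = 70 left.
March 1926 has 31 days: 70 − 31 = 39 left.
April 1926 has 30 days: 39 − 30 = 9 left.
9 days into May 1926 → May 9, 1926.

May 9, 1926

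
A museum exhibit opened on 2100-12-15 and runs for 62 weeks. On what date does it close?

Counting forward 62 weeks = 434 days from December 15, 2100.
December has 31 days, so 31 − 15 = 16 days remain after December 15, 2100; 434 − 16 = 418 left.
January 2101 has 31 days: 418 − 31 = 387 left.
February 2101 has 28 days (2101 is not a leap year): 387 − 28 = 359 left.
March 2101 has 31 days: 359 − 31 = 328 left.
April 2101 has 30 days: 328 − 30 = 298 left.
May 2101 has 31 days: 298 − 31 = 267 left.
June 2101 has 30 days: 267 − 30 = 237 left.
July 2101 has 31 days: 237 − 31 = 206 left.
August 2101 has 31 days: 206 − 31 = 175 left.
September 2101 has 30 days: 175 − 30 = 145 left.
October 2101 has 31 days: 145 − 31 = 114 left.
November 2101 has 30 days: 114 − 30 = 84 left.
December 2101 has 31 days: 84 − 31 = 53 left.
January 2102 has 31 days: 53 − 31 = 22 left.
22 days into February 2102 → February 22, 2102.

February 22, 2102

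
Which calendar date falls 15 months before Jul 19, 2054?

Subtracting 15 months from July 19, 2054.
month 7 − 15 = -8, which is month 4 of year 2053 → April 2053.
Day 19 is valid in April, giving April 19, 2053.

April 19, 2053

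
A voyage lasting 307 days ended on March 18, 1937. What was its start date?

Counting back 307 days from March 18, 1937.
Going back 18 days from March 18, 1937 reaches the end of the previous month; 307 − 18 = 289 left.
February 1937 has 28 days (1937 is not a leap year): 289 − 28 = 261 left.
January 1937 has 31 days: 261 − 31 = 230 left.
December 1936 has 31 days: 230 − 31 = 199 left.
November 1936 has 30 days: 199 − 30 = 169 left.
October 1936 has 31 days: 169 − 31 = 138 left.
September 1936 has 30 days: 138 − 30 = 108 left.
August 1936 has 31 days: 108 − 31 = 77 left.
July 1936 has 31 days: 77 − 31 = 46 left.
June 1936 has 30 days: 46 − 30 = 16 left.
May 1936 has 31 days; 31 − 16 = 15 → May 15, 1936.

May 15, 1936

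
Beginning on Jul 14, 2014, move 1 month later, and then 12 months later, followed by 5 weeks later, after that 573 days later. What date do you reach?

April 13, 2017

Counting forward 1 month from July 14, 2014:
month 7 + 1 = 8 → August 2014.
Day 14 is valid in August, giving August 14, 2014.
Advancing 12 months from August 14, 2014:
month 8 + 12 = 20, which is month 8 of year 2015 → August 2015.
Day 14 is valid in August, giving August 14, 2015.
Advancing 5 weeks (= 35 days) from August 14, 2015:
August has 31 days, so 31 − 14 = 17 days remain after August 14, 2015; 35 − 17 = 18 left.
18 days into September 2015 → September 18, 2015.
Counting forward 573 days from September 18, 2015:
September has 30 days, so 30 − 18 = 12 days remain after September 18, 2015; 573 − 12 = 561 left.
October 2015 has 31 days: 561 − 31 = 530 left.
November 2015 has 30 days: 530 − 30 = 500 left.
December 2015 has 31 days: 500 − 31 = 469 left.
January 2016 has 31 days: 469 − 31 = 438 left.
February 2016 has 29 days (2016 is a leap year): 438 − 29 = 409 left.
March 2016 has 31 days: 409 − 31 = 378 left.
April 2016 has 30 days: 378 − 30 = 348 left.
May 2016 has 31 days: 348 − 31 = 317 left.
June 2016 has 30 days: 317 − 30 = 287 left.
July 2016 has 31 days: 287 − 31 = 256 left.
August 2016 has 31 days: 256 − 31 = 225 left.
September 2016 has 30 days: 225 − 30 = 195 left.
October 2016 has 31 days: 195 − 31 = 164 left.
November 2016 has 30 days: 164 − 30 = 134 left.
December 2016 has 31 days: 134 − 31 = 103 left.
January 2017 has 31 days: 103 − 31 = 72 left.
February 2017 has 28 days (2017 is not a leap year): 72 − 28 = 44 left.
March 2017 has 31 days: 44 − 31 = 13 left.
13 days into April 2017 → April 13, 2017.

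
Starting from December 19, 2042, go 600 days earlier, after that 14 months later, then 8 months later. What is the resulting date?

Going back 600 days from December 19, 2042:
Going back 19 days from December 19, 2042 reaches the end of the previous month; 600 − 19 = 581 left.
November 2042 has 30 days: 581 − 30 = 551 left.
October 2042 has 31 days: 551 − 31 = 520 left.
September 2042 has 30 days: 520 − 30 = 490 left.
August 2042 has 31 days: 490 − 31 = 459 left.
July 2042 has 31 days: 459 − 31 = 428 left.
June 2042 has 30 days: 428 − 30 = 398 left.
May 2042 has 31 days: 398 − 31 = 367 left.
April 2042 has 30 days: 367 − 30 = 337 left.
March 2042 has 31 days: 337 − 31 = 306 left.
February 2042 has 28 days (2042 is not a leap year): 306 − 28 = 278 left.
January 2042 has 31 days: 278 − 31 = 247 left.
December 2041 has 31 days: 247 − 31 = 216 left.
November 2041 has 30 days: 216 − 30 = 186 left.
October 2041 has 31 days: 186 − 31 = 155 left.
September 2041 has 30 days: 155 − 30 = 125 left.
August 2041 has 31 days: 125 − 31 = 94 left.
July 2041 has 31 days: 94 − 31 = 63 left.
June 2041 has 30 days: 63 − 30 = 33 left.
May 2041 has 31 days: 33 − 31 = 2 left.
April 2041 has 30 days; 30 − 2 = 28 → April 28, 2041.
Adding 14 months from April 28, 2041:
month 4 + 14 = 18, which is month 6 of year 2042 → June 2042.
Day 28 is valid in June, giving June 28, 2042.
Advancing 8 months from June 28, 2042:
month 6 + 8 = 14, which is month 2 of year 2043 → February 2043.
Day 28 is valid in February, giving February 28, 2043.

February 28, 2043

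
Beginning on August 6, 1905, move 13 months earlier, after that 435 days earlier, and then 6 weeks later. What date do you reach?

Counting back 13 months from August 6, 1905:
month 8 − 13 = -5, which is month 7 of year 1904 → July 1904.
Day 6 is valid in July, giving July 6, 1904.
Counting back 435 days from July 6, 1904:
Going back 6 days from July 6, 1904 reaches the end of the previous month; 435 − 6 = 429 left.
June 1904 has 30 days: 429 − 30 = 399 left.
May 1904 has 31 days: 399 − 31 = 368 left.
April 1904 has 30 days: 368 − 30 = 338 left.
March 1904 has 31 days: 338 − 31 = 307 left.
February 1904 has 29 days (1904 is a leap year): 307 − 29 = 278 left.
January 1904 has 31 days: 278 − 31 = 247 left.
December 1903 has 31 days: 247 − 31 = 216 left.
November 1903 has 30 days: 216 − 30 = 186 left.
October 1903 has 31 days: 186 − 31 = 155 left.
September 1903 has 30 days: 155 − 30 = 125 left.
August 1903 has 31 days: 125 − 31 = 94 left.
July 1903 has 31 days: 94 − 31 = 63 left.
June 1903 has 30 days: 63 − 30 = 33 left.
May 1903 has 31 days: 33 − 31 = 2 left.
April 1903 has 30 days; 30 − 2 = 28 → April 28, 1903.
Advancing 6 weeks (= 42 days) from April 28, 1903:
April has 30 days, so 30 − 28 = 2 days remain after April 28, 1903; 42 − 2 = 40 left.
May 1903 has 31 days: 40 − 31 = 9 left.
9 days into June 1903 → June 9, 1903.

June 9, 1903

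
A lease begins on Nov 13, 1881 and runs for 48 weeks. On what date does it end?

Counting forward 48 weeks = 336 days from November 13, 1881.
November has 30 days, so 30 − 13 = 17 days remain after November 13, 1881; 336 − 17 = 319 left.
December 1881 has 31 days: 319 − 31 = 288 left.
January 1882 has 31 days: 288 − 31 = 257 left.
February 1882 has 28 days (1882 is not a leap year): 257 − 28 = 229 left.
March 1882 has 31 days: 229 − 31 = 198 left.
April 1882 has 30 days: 198 − 30 = 168 left.
May 1882 has 31 days: 168 − 31 = 137 left.
June 1882 has 30 days: 137 − 30 = 107 left.
July 1882 has 31 days: 107 − 31 = 76 left.
August 1882 has 31 days: 76 − 31 = 45 left.
September 1882 has 30 days: 45 − 30 = 15 left.
15 days into October 1882 → October 15, 1882.

October 15, 1882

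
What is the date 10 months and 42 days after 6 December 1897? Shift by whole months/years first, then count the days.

November 17, 1898

Advancing 10 months and 42 days from December 6, 1897: first the month/year part, then the days.
month 12 + 10 = 22, which is month 10 of year 1898 → October 1898.
Day 6 is valid in October, giving October 6, 1898.
Now add 42 days from October 6, 1898.
October has 31 days, so 31 − 6 = 25 days remain after October 6, 1898; 42 − 25 = 17 left.
17 days into November 1898 → November 17, 1898.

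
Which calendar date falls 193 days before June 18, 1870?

December 7, 1869

Subtracting 193 days from June 18, 1870.
Going back 18 days from June 18, 1870 reaches the end of the previous month; 193 − 18 = 175 left.
May 1870 has 31 days: 175 − 31 = 144 left.
April 1870 has 30 days: 144 − 30 = 114 left.
March 1870 has 31 days: 114 − 31 = 83 left.
February 1870 has 28 days (1870 is not a leap year): 83 − 28 = 55 left.
January 1870 has 31 days: 55 − 31 = 24 left.
December 1869 has 31 days; 31 − 24 = 7 → December 7, 1869.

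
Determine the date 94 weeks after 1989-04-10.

Adding 94 weeks = 658 days from April 10, 1989.
April has 30 days, so 30 − 10 = 20 days remain after April 10, 1989; 658 − 20 = 638 left.
May 1989 has 31 days: 638 − 31 = 607 left.
June 1989 has 30 days: 607 − 30 = 577 left.
July 1989 has 31 days: 577 − 31 = 546 left.
August 1989 has 31 days: 546 − 31 = 515 left.
September 1989 has 30 days: 515 − 30 = 485 left.
October 1989 has 31 days: 485 − 31 = 454 left.
November 1989 has 30 days: 454 − 30 = 424 left.
December 1989 has 31 days: 424 − 31 = 393 left.
January 1990 has 31 days: 393 − 31 = 362 left.
February 1990 has 28 days (1990 is not a leap year): 362 − 28 = 334 left.
March 1990 has 31 days: 334 − 31 = 303 left.
April 1990 has 30 days: 303 − 30 = 273 left.
May 1990 has 31 days: 273 − 31 = 242 left.
June 1990 has 30 days: 242 − 30 = 212 left.
July 1990 has 31 days: 212 − 31 = 181 left.
August 1990 has 31 days: 181 − 31 = 150 left.
September 1990 has 30 days: 150 − 30 = 120 left.
October 1990 has 31 days: 120 − 31 = 89 left.
November 1990 has 30 days: 89 − 30 = 59 left.
December 1990 has 31 days: 59 − 31 = 28 left.
28 days into January 1991 → January 28, 1991.

January 28, 1991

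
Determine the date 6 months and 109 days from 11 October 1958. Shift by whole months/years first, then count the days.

Counting forward 6 months and 109 days from October 11, 1958: first the month/year part, then the days.
month 10 + 6 = 16, which is month 4 of year 1959 → April 1959.
Day 11 is valid in April, giving April 11, 1959.
Now add 109 days from April 11, 1959.
April has 30 days, so 30 − 11 = 19 days remain after April 11, 1959; 109 − 19 = 90 left.
May 1959 has 31 days: 90 − 31 = 59 left.
June 1959 has 30 days: 59 − 30 = 29 left.
29 days into July 1959 → July 29, 1959.

July 29, 1959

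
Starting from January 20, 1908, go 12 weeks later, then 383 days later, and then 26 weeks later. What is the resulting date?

Advancing 12 weeks (= 84 days) from January 20, 1908:
January has 31 days, so 31 − 20 = 11 days remain after January 20, 1908; 84 − 11 = 73 left.
February 1908 has 29 days (1908 is a leap year): 73 − 29 = 44 left.
March 1908 has 31 days: 44 − 31 = 13 left.
13 days into April 1908 → April 13, 1908.
Adding 383 days from April 13, 1908:
April has 30 days, so 30 − 13 = 17 days remain after April 13, 1908; 383 − 17 = 366 left.
May 1908 has 31 days: 366 − 31 = 335 left.
June 1908 has 30 days: 335 − 30 = 305 left.
July 1908 has 31 days: 305 − 31 = 274 left.
August 1908 has 31 days: 274 − 31 = 243 left.
September 1908 has 30 days: 243 − 30 = 213 left.
October 1908 has 31 days: 213 − 31 = 182 left.
November 1908 has 30 days: 182 − 30 = 152 left.
December 1908 has 31 days: 152 − 31 = 121 left.
January 1909 has 31 days: 121 − 31 = 90 left.
February 1909 has 28 days (1909 is not a leap year): 90 − 28 = 62 left.
March 1909 has 31 days: 62 − 31 = 31 left.
April 1909 has 30 days: 31 − 30 = 1 left.
1 day into May 1909 → May 1, 1909.
Counting forward 26 weeks (= 182 days) from May 1, 1909:
May has 31 days, so 31 − 1 = 30 days remain after May 1, 1909; 182 − 30 = 152 left.
June 1909 has 30 days: 152 − 30 = 122 left.
July 1909 has 31 days: 122 − 31 = 91 left.
August 1909 has 31 days: 91 − 31 = 60 left.
September 1909 has 30 days: 60 − 30 = 30 left.
30 days into October 1909 → October 30, 1909.

October 30, 1909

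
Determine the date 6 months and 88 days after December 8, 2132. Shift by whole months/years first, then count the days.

Adding 6 months and 88 days from December 8, 2132: first the month/year part, then the days.
month 12 + 6 = 18, which is month 6 of year 2133 → June 2133.
Day 8 is valid in June, giving June 8, 2133.
Now add 88 days from June 8, 2133.
June has 30 days, so 30 − 8 = 22 days remain after June 8, 2133; 88 − 22 = 66 left.
July 2133 has 31 days: 66 − 31 = 35 left.
August 2133 has 31 days: 35 − 31 = 4 left.
4 days into September 2133 → September 4, 2133.

September 4, 2133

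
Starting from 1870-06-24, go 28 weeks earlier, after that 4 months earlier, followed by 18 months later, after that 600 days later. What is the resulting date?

October 2, 1872

Counting back 28 weeks (= 196 days) from June 24, 1870:
Going back 24 days from June 24, 1870 reaches the end of the previous month; 196 − 24 = 172 left.
May 1870 has 31 days: 172 − 31 = 141 left.
April 1870 has 30 days: 141 − 30 = 111 left.
March 1870 has 31 days: 111 − 31 = 80 left.
February 1870 has 28 days (1870 is not a leap year): 80 − 28 = 52 left.
January 1870 has 31 days: 52 − 31 = 21 left.
December 1869 has 31 days; 31 − 21 = 10 → December 10, 1869.
Going back 4 months from December 10, 1869:
month 12 − 4 = 8 → August 1869.
Day 10 is valid in August, giving August 10, 1869.
Advancing 18 months from August 10, 1869:
month 8 + 18 = 26, which is month 2 of year 1871 → February 1871.
Day 10 is valid in February, giving February 10, 1871.
Adding 600 days from February 10, 1871:
February has 28 days, so 28 − 10 = 18 days remain after February 10, 1871; 600 − 18 = 582 left.
March 1871 has 31 days: 582 − 31 = 551 left.
April 1871 has 30 days: 551 − 30 = 521 left.
May 1871 has 31 days: 521 − 31 = 490 left.
June 1871 has 30 days: 490 − 30 = 460 left.
July 1871 has 31 days: 460 − 31 = 429 left.
August 1871 has 31 days: 429 − 31 = 398 left.
September 1871 has 30 days: 398 − 30 = 368 left.
October 1871 has 31 days: 368 − 31 = 337 left.
November 1871 has 30 days: 337 − 30 = 307 left.
December 1871 has 31 days: 307 − 31 = 276 left.
January 1872 has 31 days: 276 − 31 = 245 left.
February 1872 has 29 days (1872 is a leap year): 245 − 29 = 216 left.
March 1872 has 31 days: 216 − 31 = 185 left.
April 1872 has 30 days: 185 − 30 = 155 left.
May 1872 has 31 days: 155 − 31 = 124 left.
June 1872 has 30 days: 124 − 30 = 94 left.
July 1872 has 31 days: 94 − 31 = 63 left.
August 1872 has 31 days: 63 − 31 = 32 left.
September 1872 has 30 days: 32 − 30 = 2 left.
2 days into October 1872 → October 2, 1872.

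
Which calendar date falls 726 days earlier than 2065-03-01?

March 6, 2063

Going back 726 days from March 1, 2065.
Going back 1 day from March 1, 2065 reaches the end of the previous month; 726 − 1 = 725 left.
February 2065 has 28 days (2065 is not a leap year): 725 − 28 = 697 left.
January 2065 has 31 days: 697 − 31 = 666 left.
December 2064 has 31 days: 666 − 31 = 635 left.
November 2064 has 30 days: 635 − 30 = 605 left.
October 2064 has 31 days: 605 − 31 = 574 left.
September 2064 has 30 days: 574 − 30 = 544 left.
August 2064 has 31 days: 544 − 31 = 513 left.
July 2064 has 31 days: 513 − 31 = 482 left.
June 2064 has 30 days: 482 − 30 = 452 left.
May 2064 has 31 days: 452 − 31 = 421 left.
April 2064 has 30 days: 421 − 30 = 391 left.
March 2064 has 31 days: 391 − 31 = 360 left.
February 2064 has 29 days (2064 is a leap year): 360 − 29 = 331 left.
January 2064 has 31 days: 331 − 31 = 300 left.
December 2063 has 31 days: 300 − 31 = 269 left.
November 2063 has 30 days: 269 − 30 = 239 left.
October 2063 has 31 days: 239 − 31 = 208 left.
September 2063 has 30 days: 208 − 30 = 178 left.
August 2063 has 31 days: 178 − 31 = 147 left.
July 2063 has 31 days: 147 − 31 = 116 left.
June 2063 has 30 days: 116 − 30 = 86 left.
May 2063 has 31 days: 86 − 31 = 55 left.
April 2063 has 30 days: 55 − 30 = 25 left.
March 2063 has 31 days; 31 − 25 = 6 → March 6, 2063.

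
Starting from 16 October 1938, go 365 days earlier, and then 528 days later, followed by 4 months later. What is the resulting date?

July 28, 1939

Counting back 365 days from October 16, 1938:
Going back 16 days from October 16, 1938 reaches the end of the previous month; 365 − 16 = 349 left.
September 1938 has 30 days: 349 − 30 = 319 left.
August 1938 has 31 days: 319 − 31 = 288 left.
July 1938 has 31 days: 288 − 31 = 257 left.
June 1938 has 30 days: 257 − 30 = 227 left.
May 1938 has 31 days: 227 − 31 = 196 left.
April 1938 has 30 days: 196 − 30 = 166 left.
March 1938 has 31 days: 166 − 31 = 135 left.
February 1938 has 28 days (1938 is not a leap year): 135 − 28 = 107 left.
January 1938 has 31 days: 107 − 31 = 76 left.
December 1937 has 31 days: 76 − 31 = 45 left.
November 1937 has 30 days: 45 − 30 = 15 left.
October 1937 has 31 days; 31 − 15 = 16 → October 16, 1937.
Adding 528 days from October 16, 1937:
October has 31 days, so 31 − 16 = 15 days remain after October 16, 1937; 528 − 15 = 513 left.
November 1937 has 30 days: 513 − 30 = 483 left.
December 1937 has 31 days: 483 − 31 = 452 left.
January 1938 has 31 days: 452 − 31 = 421 left.
February 1938 has 28 days (1938 is not a leap year): 421 − 28 = 393 left.
March 1938 has 31 days: 393 − 31 = 362 left.
April 1938 has 30 days: 362 − 30 = 332 left.
May 1938 has 31 days: 332 − 31 = 301 left.
June 1938 has 30 days: 301 − 30 = 271 left.
July 1938 has 31 days: 271 − 31 = 240 left.
August 1938 has 31 days: 240 − 31 = 209 left.
September 1938 has 30 days: 209 − 30 = 179 left.
October 1938 has 31 days: 179 − 31 = 148 left.
November 1938 has 30 days: 148 − 30 = 118 left.
December 1938 has 31 days: 118 − 31 = 87 left.
January 1939 has 31 days: 87 − 31 = 56 left.
February 1939 has 28 days (1939 is not a leap year): 56 − 28 = 28 left.
28 days into March 1939 → March 28, 1939.
Advancing 4 months from March 28, 1939:
month 3 + 4 = 7 → July 1939.
Day 28 is valid in July, giving July 28, 1939.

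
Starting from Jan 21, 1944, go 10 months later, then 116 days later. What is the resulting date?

March 17, 1945

Adding 10 months from January 21, 1944:
month 1 + 10 = 11 → November 1944.
Day 21 is valid in November, giving November 21, 1944.
Advancing 116 days from November 21, 1944:
November has 30 days, so 30 − 21 = 9 days remain after November 21, 1944; 116 − 9 = 107 left.
December 1944 has 31 days: 107 − 31 = 76 left.
January 1945 has 31 days: 76 − 31 = 45 left.
February 1945 has 28 days (1945 is not a leap year): 45 − 28 = 17 left.
17 days into March 1945 → March 17, 1945.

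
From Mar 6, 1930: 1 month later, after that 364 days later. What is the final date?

April 5, 1931

Advancing 1 month from March 6, 1930:
month 3 + 1 = 4 → April 1930.
Day 6 is valid in April, giving April 6, 1930.
Counting forward 364 days from April 6, 1930:
April has 30 days, so 30 − 6 = 24 days remain after April 6, 1930; 364 − 24 = 340 left.
May 1930 has 31 days: 340 − 31 = 309 left.
June 1930 has 30 days: 309 − 30 = 279 left.
July 1930 has 31 days: 279 − 31 = 248 left.
August 1930 has 31 days: 248 − 31 = 217 left.
September 1930 has 30 days: 217 − 30 = 187 left.
October 1930 has 31 days: 187 − 31 = 156 left.
November 1930 has 30 days: 156 − 30 = 126 left.
December 1930 has 31 days: 126 − 31 = 95 left.
January 1931 has 31 days: 95 − 31 = 64 left.
February 1931 has 28 days (1931 is not a leap year): 64 − 28 = 36 left.
March 1931 has 31 days: 36 − 31 = 5 left.
5 days into April 1931 → April 5, 1931.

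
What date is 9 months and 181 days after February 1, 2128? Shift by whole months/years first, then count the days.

May 1, 2129

Adding 9 months and 181 days from February 1, 2128: first the month/year part, then the days.
month 2 + 9 = 11 → November 2128.
Day 1 is valid in November, giving November 1, 2128.
Now add 181 days from November 1, 2128.
November has 30 days, so 30 − 1 = 29 days remain after November 1, 2128; 181 − 29 = 152 left.
December 2128 has 31 days: 152 − 31 = 121 left.
January 2129 has 31 days: 121 − 31 = 90 left.
February 2129 has 28 days (2129 is not a leap year): 90 − 28 = 62 left.
March 2129 has 31 days: 62 − 31 = 31 left.
April 2129 has 30 days: 31 − 30 = 1 left.
1 day into May 2129 → May 1, 2129.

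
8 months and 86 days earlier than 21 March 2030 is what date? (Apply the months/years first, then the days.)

Going back 8 months and 86 days from March 21, 2030: first the month/year part, then the days.
month 3 − 8 = -5, which is month 7 of year 2029 → July 2029.
Day 21 is valid in July, giving July 21, 2029.
Now subtract 86 days from July 21, 2029.
Going back 21 days from July 21, 2029 reaches the end of the previous month; 86 − 21 = 65 left.
June 2029 has 30 days: 65 − 30 = 35 left.
May 2029 has 31 days: 35 − 31 = 4 left.
April 2029 has 30 days; 30 − 4 = 26 → April 26, 2029.

April 26, 2029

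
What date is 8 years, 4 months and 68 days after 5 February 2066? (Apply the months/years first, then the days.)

Advancing 8 years, 4 months and 68 days from February 5, 2066: first the month/year part, then the days.
+8 years → 2074; month 2 + 4 = 6 → June 2074.
Day 5 is valid in June, giving June 5, 2074.
Now add 68 days from June 5, 2074.
June has 30 days, so 30 − 5 = 25 days remain after June 5, 2074; 68 − 25 = 43 left.
July 2074 has 31 days: 43 − 31 = 12 left.
12 days into August 2074 → August 12, 2074.

August 12, 2074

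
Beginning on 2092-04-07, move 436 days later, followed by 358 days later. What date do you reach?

Adding 436 days from April 7, 2092:
April has 30 days, so 30 − 7 = 23 days remain after April 7, 2092; 436 − 23 = 413 left.
May 2092 has 31 days: 413 − 31 = 382 left.
June 2092 has 30 days: 382 − 30 = 352 left.
July 2092 has 31 days: 352 − 31 = 321 left.
August 2092 has 31 days: 321 − 31 = 290 left.
September 2092 has 30 days: 290 − 30 = 260 left.
October 2092 has 31 days: 260 − 31 = 229 left.
November 2092 has 30 days: 229 − 30 = 199 left.
December 2092 has 31 days: 199 − 31 = 168 left.
January 2093 has 31 days: 168 − 31 = 137 left.
February 2093 has 28 days (2093 is not a leap year): 137 − 28 = 109 left.
March 2093 has 31 days: 109 − 31 = 78 left.
April 2093 has 30 days: 78 − 30 = 48 left.
May 2093 has 31 days: 48 − 31 = 17 left.
17 days into June 2093 → June 17, 2093.
Advancing 358 days from June 17, 2093:
June has 30 days, so 30 − 17 = 13 days remain after June 17, 2093; 358 − 13 = 345 left.
July 2093 has 31 days: 345 − 31 = 314 left.
August 2093 has 31 days: 314 − 31 = 283 left.
September 2093 has 30 days: 283 − 30 = 253 left.
October 2093 has 31 days: 253 − 31 = 222 left.
November 2093 has 30 days: 222 − 30 = 192 left.
December 2093 has 31 days: 192 − 31 = 161 left.
January 2094 has 31 days: 161 − 31 = 130 left.
February 2094 has 28 days (2094 is not a leap year): 130 − 28 = 102 left.
March 2094 has 31 days: 102 − 31 = 71 left.
April 2094 has 30 days: 71 − 30 = 41 left.
May 2094 has 31 days: 41 − 31 = 10 left.
10 days into June 2094 → June 10, 2094.

June 10, 2094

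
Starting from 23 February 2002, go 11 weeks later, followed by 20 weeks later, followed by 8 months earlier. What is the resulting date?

January 28, 2002

Counting forward 11 weeks (= 77 days) from February 23, 2002:
February has 28 days, so 28 − 23 = 5 days remain after February 23, 2002; 77 − 5 = 72 left.
March 2002 has 31 days: 72 − 31 = 41 left.
April 2002 has 30 days: 41 − 30 = 11 left.
11 days into May 2002 → May 11, 2002.
Counting forward 20 weeks (= 140 days) from May 11, 2002:
May has 31 days, so 31 − 11 = 20 days remain after May 11, 2002; 140 − 20 = 120 left.
June 2002 has 30 days: 120 − 30 = 90 left.
July 2002 has 31 days: 90 − 31 = 59 left.
August 2002 has 31 days: 59 − 31 = 28 left.
28 days into September 2002 → September 28, 2002.
Going back 8 months from September 28, 2002:
month 9 − 8 = 1 → January 2002.
Day 28 is valid in January, giving January 28, 2002.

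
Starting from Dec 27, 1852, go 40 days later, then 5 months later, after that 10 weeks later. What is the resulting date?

Adding 40 days from December 27, 1852:
December has 31 days, so 31 − 27 = 4 days remain after December 27, 1852; 40 − 4 = 36 left.
January 1853 has 31 days: 36 − 31 = 5 left.
5 days into February 1853 → February 5, 1853.
Counting forward 5 months from February 5, 1853:
month 2 + 5 = 7 → July 1853.
Day 5 is valid in July, giving July 5, 1853.
Advancing 10 weeks (= 70 days) from July 5, 1853:
July has 31 days, so 31 − 5 = 26 days remain after July 5, 1853; 70 − 26 = 44 left.
August 1853 has 31 days: 44 − 31 = 13 left.
13 days into September 1853 → September 13, 1853.

September 13, 1853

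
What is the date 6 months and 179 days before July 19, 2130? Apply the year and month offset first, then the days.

Counting back 6 months and 179 days from July 19, 2130: first the month/year part, then the days.
month 7 − 6 = 1 → January 2130.
Day 19 is valid in January, giving January 19, 2130.
Now subtract 179 days from January 19, 2130.
Going back 19 days from January 19, 2130 reaches the end of the previous month; 179 − 19 = 160 left.
December 2129 has 31 days: 160 − 31 = 129 left.
November 2129 has 30 days: 129 − 30 = 99 left.
October 2129 has 31 days: 99 − 31 = 68 left.
September 2129 has 30 days: 68 − 30 = 38 left.
August 2129 has 31 days: 38 − 31 = 7 left.
July 2129 has 31 days; 31 − 7 = 24 → July 24, 2129.

July 24, 2129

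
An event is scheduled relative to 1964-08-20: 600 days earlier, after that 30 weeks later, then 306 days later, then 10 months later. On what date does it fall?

March 28, 1965

Counting back 600 days from August 20, 1964:
Going back 20 days from August 20, 1964 reaches the end of the previous month; 600 − 20 = 580 left.
July 1964 has 31 days: 580 − 31 = 549 left.
June 1964 has 30 days: 549 − 30 = 519 left.
May 1964 has 31 days: 519 − 31 = 488 left.
April 1964 has 30 days: 488 − 30 = 458 left.
March 1964 has 31 days: 458 − 31 = 427 left.
February 1964 has 29 days (1964 is a leap year): 427 − 29 = 398 left.
January 1964 has 31 days: 398 − 31 = 367 left.
December 1963 has 31 days: 367 − 31 = 336 left.
November 1963 has 30 days: 336 − 30 = 306 left.
October 1963 has 31 days: 306 − 31 = 275 left.
September 1963 has 30 days: 275 − 30 = 245 left.
August 1963 has 31 days: 245 − 31 = 214 left.
July 1963 has 31 days: 214 − 31 = 183 left.
June 1963 has 30 days: 183 − 30 = 153 left.
May 1963 has 31 days: 153 − 31 = 122 left.
April 1963 has 30 days: 122 − 30 = 92 left.
March 1963 has 31 days: 92 − 31 = 61 left.
February 1963 has 28 days (1963 is not a leap year): 61 − 28 = 33 left.
January 1963 has 31 days: 33 − 31 = 2 left.
December 1962 has 31 days; 31 − 2 = 29 → December 29, 1962.
Adding 30 weeks (= 210 days) from December 29, 1962:
December has 31 days, so 31 − 29 = 2 days remain after December 29, 1962; 210 − 2 = 208 left.
January 1963 has 31 days: 208 − 31 = 177 left.
February 1963 has 28 days (1963 is not a leap year): 177 − 28 = 149 left.
March 1963 has 31 days: 149 − 31 = 118 left.
April 1963 has 30 days: 118 − 30 = 88 left.
May 1963 has 31 days: 88 − 31 = 57 left.
June 1963 has 30 days: 57 − 30 = 27 left.
27 days into July 1963 → July 27, 1963.
Adding 306 days from July 27, 1963:
July has 31 days, so 31 − 27 = 4 days remain after July 27, 1963; 306 − 4 = 302 left.
August 1963 has 31 days: 302 − 31 = 271 left.
September 1963 has 30 days: 271 − 30 = 241 left.
October 1963 has 31 days: 241 − 31 = 210 left.
November 1963 has 30 days: 210 − 30 = 180 left.
December 1963 has 31 days: 180 − 31 = 149 left.
January 1964 has 31 days: 149 − 31 = 118 left.
February 1964 has 29 days (1964 is a leap year): 118 − 29 = 89 left.
March 1964 has 31 days: 89 − 31 = 58 left.
April 1964 has 30 days: 58 − 30 = 28 left.
28 days into May 1964 → May 28, 1964.
Advancing 10 months from May 28, 1964:
month 5 + 10 = 15, which is month 3 of year 1965 → March 1965.
Day 28 is valid in March, giving March 28, 1965.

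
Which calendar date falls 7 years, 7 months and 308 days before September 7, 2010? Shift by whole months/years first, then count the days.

Counting back 7 years, 7 months and 308 days from September 7, 2010: first the month/year part, then the days.
-7 years → 2003; month 9 − 7 = 2 → February 2003.
Day 7 is valid in February, giving February 7, 2003.
Now subtract 308 days from February 7, 2003.
Going back 7 days from February 7, 2003 reaches the end of the previous month; 308 − 7 = 301 left.
January 2003 has 31 days: 301 − 31 = 270 left.
December 2002 has 31 days: 270 − 31 = 239 left.
November 2002 has 30 days: 239 − 30 = 209 left.
October 2002 has 31 days: 209 − 31 = 178 left.
September 2002 has 30 days: 178 − 30 = 148 left.
August 2002 has 31 days: 148 − 31 = 117 left.
July 2002 has 31 days: 117 − 31 = 86 left.
June 2002 has 30 days: 86 − 30 = 56 left.
May 2002 has 31 days: 56 − 31 = 25 left.
April 2002 has 30 days; 30 − 25 = 5 → April 5, 2002.

April 5, 2002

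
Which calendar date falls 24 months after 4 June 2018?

June 4, 2020

Adding 24 months from June 4, 2018.
month 6 + 24 = 30, which is month 6 of year 2020 → June 2020.
Day 4 is valid in June, giving June 4, 2020.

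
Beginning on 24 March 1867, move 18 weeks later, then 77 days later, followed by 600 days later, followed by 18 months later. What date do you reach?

December 4, 1870

Counting forward 18 weeks (= 126 days) from March 24, 1867:
March has 31 days, so 31 − 24 = 7 days remain after March 24, 1867; 126 − 7 = 119 left.
April 1867 has 30 days: 119 − 30 = 89 left.
May 1867 has 31 days: 89 − 31 = 58 left.
June 1867 has 30 days: 58 − 30 = 28 left.
28 days into July 1867 → July 28, 1867.
Counting forward 77 days from July 28, 1867:
July has 31 days, so 31 − 28 = 3 days remain after July 28, 1867; 77 − 3 = 74 left.
August 1867 has 31 days: 74 − 31 = 43 left.
September 1867 has 30 days: 43 − 30 = 13 left.
13 days into October 1867 → October 13, 1867.
Counting forward 600 days from October 13, 1867:
October has 31 days, so 31 − 13 = 18 days remain after October 13, 1867; 600 − 18 = 582 left.
November 1867 has 30 days: 582 − 30 = 552 left.
December 1867 has 31 days: 552 − 31 = 521 left.
January 1868 has 31 days: 521 − 31 = 490 left.
February 1868 has 29 days (1868 is a leap year): 490 − 29 = 461 left.
March 1868 has 31 days: 461 − 31 = 430 left.
April 1868 has 30 days: 430 − 30 = 400 left.
May 1868 has 31 days: 400 − 31 = 369 left.
June 1868 has 30 days: 369 − 30 = 339 left.
July 1868 has 31 days: 339 − 31 = 308 left.
August 1868 has 31 days: 308 − 31 = 277 left.
September 1868 has 30 days: 277 − 30 = 247 left.
October 1868 has 31 days: 247 − 31 = 216 left.
November 1868 has 30 days: 216 − 30 = 186 left.
December 1868 has 31 days: 186 − 31 = 155 left.
January 1869 has 31 days: 155 − 31 = 124 left.
February 1869 has 28 days (1869 is not a leap year): 124 − 28 = 96 left.
March 1869 has 31 days: 96 − 31 = 65 left.
April 1869 has 30 days: 65 − 30 = 35 left.
May 1869 has 31 days: 35 − 31 = 4 left.
4 days into June 1869 → June 4, 1869.
Adding 18 months from June 4, 1869:
month 6 + 18 = 24, which is month 12 of year 1870 → December 1870.
Day 4 is valid in December, giving December 4, 1870.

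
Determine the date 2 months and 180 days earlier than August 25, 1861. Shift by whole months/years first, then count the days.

December 27, 1860

Going back 2 months and 180 days from August 25, 1861: first the month/year part, then the days.
month 8 − 2 = 6 → June 1861.
Day 25 is valid in June, giving June 25, 1861.
Now subtract 180 days from June 25, 1861.
Going back 25 days from June 25, 1861 reaches the end of the previous month; 180 − 25 = 155 left.
May 1861 has 31 days: 155 − 31 = 124 left.
April 1861 has 30 days: 124 − 30 = 94 left.
March 1861 has 31 days: 94 − 31 = 63 left.
February 1861 has 28 days (1861 is not a leap year): 63 − 28 = 35 left.
January 1861 has 31 days: 35 − 31 = 4 left.
December 1860 has 31 days; 31 − 4 = 27 → December 27, 1860.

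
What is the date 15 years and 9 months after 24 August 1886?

May 24, 1902

Adding 15 years and 9 months from August 24, 1886.
+15 years → 1901; month 8 + 9 = 17, which is month 5 of year 1902 → May 1902.
Day 24 is valid in May, giving May 24, 1902.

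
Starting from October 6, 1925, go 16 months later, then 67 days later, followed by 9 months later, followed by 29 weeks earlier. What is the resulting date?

Adding 16 months from October 6, 1925:
month 10 + 16 = 26, which is month 2 of year 1927 → February 1927.
Day 6 is valid in February, giving February 6, 1927.
Counting forward 67 days from February 6, 1927:
February has 28 days, so 28 − 6 = 22 days remain after February 6, 1927; 67 − 22 = 45 left.
March 1927 has 31 days: 45 − 31 = 14 left.
14 days into April 1927 → April 14, 1927.
Advancing 9 months from April 14, 1927:
month 4 + 9 = 13, which is month 1 of year 1928 → January 1928.
Day 14 is valid in January, giving January 14, 1928.
Counting back 29 weeks (= 203 days) from January 14, 1928:
Going back 14 days from January 14, 1928 reaches the end of the previous month; 203 − 14 = 189 left.
December 1927 has 31 days: 189 − 31 = 158 left.
November 1927 has 30 days: 158 − 30 = 128 left.
October 1927 has 31 days: 128 − 31 = 97 left.
September 1927 has 30 days: 97 − 30 = 67 left.
August 1927 has 31 days: 67 − 31 = 36 left.
July 1927 has 31 days: 36 − 31 = 5 left.
June 1927 has 30 days; 30 − 5 = 25 → June 25, 1927.

June 25, 1927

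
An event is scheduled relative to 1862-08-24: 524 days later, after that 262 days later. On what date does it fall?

Counting forward 524 days from August 24, 1862:
August has 31 days, so 31 − 24 = 7 days remain after August 24, 1862; 524 − 7 = 517 left.
September 1862 has 30 days: 517 − 30 = 487 left.
October 1862 has 31 days: 487 − 31 = 456 left.
November 1862 has 30 days: 456 − 30 = 426 left.
December 1862 has 31 days: 426 − 31 = 395 left.
January 1863 has 31 days: 395 − 31 = 364 left.
February 1863 has 28 days (1863 is not a leap year): 364 − 28 = 336 left.
March 1863 has 31 days: 336 − 31 = 305 left.
April 1863 has 30 days: 305 − 30 = 275 left.
May 1863 has 31 days: 275 − 31 = 244 left.
June 1863 has 30 days: 244 − 30 = 214 left.
July 1863 has 31 days: 214 − 31 = 183 left.
August 1863 has 31 days: 183 − 31 = 152 left.
September 1863 has 30 days: 152 − 30 = 122 left.
October 1863 has 31 days: 122 − 31 = 91 left.
November 1863 has 30 days: 91 − 30 = 61 left.
December 1863 has 31 days: 61 − 31 = 30 left.
30 days into January 1864 → January 30, 1864.
Counting forward 262 days from January 30, 1864:
January has 31 days, so 31 − 30 = 1 day remains after January 30, 1864; 262 − 1 = 261 left.
February 1864 has 29 days (1864 is a leap year): 261 − 29 = 232 left.
March 1864 has 31 days: 232 − 31 = 201 left.
April 1864 has 30 days: 201 − 30 = 171 left.
May 1864 has 31 days: 171 − 31 = 140 left.
June 1864 has 30 days: 140 − 30 = 110 left.
July 1864 has 31 days: 110 − 31 = 79 left.
August 1864 has 31 days: 79 − 31 = 48 left.
September 1864 has 30 days: 48 − 30 = 18 left.
18 days into October 1864 → October 18, 1864.

October 18, 1864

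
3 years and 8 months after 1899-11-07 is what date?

July 7, 1903

Advancing 3 years and 8 months from November 7, 1899.
+3 years → 1902; month 11 + 8 = 19, which is month 7 of year 1903 → July 1903.
Day 7 is valid in July, giving July 7, 1903.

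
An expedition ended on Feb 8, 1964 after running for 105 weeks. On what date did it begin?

February 3, 1962

Counting back 105 weeks = 735 days from February 8, 1964.
Going back 8 days from February 8, 1964 reaches the end of the previous month; 735 − 8 = 727 left.
January 1964 has 31 days: 727 − 31 = 696 left.
December 1963 has 31 days: 696 − 31 = 665 left.
November 1963 has 30 days: 665 − 30 = 635 left.
October 1963 has 31 days: 635 − 31 = 604 left.
September 1963 has 30 days: 604 − 30 = 574 left.
August 1963 has 31 days: 574 − 31 = 543 left.
July 1963 has 31 days: 543 − 31 = 512 left.
June 1963 has 30 days: 512 − 30 = 482 left.
May 1963 has 31 days: 482 − 31 = 451 left.
April 1963 has 30 days: 451 − 30 = 421 left.
March 1963 has 31 days: 421 − 31 = 390 left.
February 1963 has 28 days (1963 is not a leap year): 390 − 28 = 362 left.
January 1963 has 31 days: 362 − 31 = 331 left.
December 1962 has 31 days: 331 − 31 = 300 left.
November 1962 has 30 days: 300 − 30 = 270 left.
October 1962 has 31 days: 270 − 31 = 239 left.
September 1962 has 30 days: 239 − 30 = 209 left.
August 1962 has 31 days: 209 − 31 = 178 left.
July 1962 has 31 days: 178 − 31 = 147 left.
June 1962 has 30 days: 147 − 30 = 117 left.
May 1962 has 31 days: 117 − 31 = 86 left.
April 1962 has 30 days: 86 − 30 = 56 left.
March 1962 has 31 days: 56 − 31 = 25 left.
February 1962 has 28 days; 28 − 25 = 3 → February 3, 1962.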